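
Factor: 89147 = 239^1 *373^1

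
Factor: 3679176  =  2^3*3^1*41^1*3739^1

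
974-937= 37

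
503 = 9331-8828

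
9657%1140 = 537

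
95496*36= 3437856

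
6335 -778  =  5557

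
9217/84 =109 + 61/84 = 109.73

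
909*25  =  22725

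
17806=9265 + 8541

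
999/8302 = 999/8302 =0.12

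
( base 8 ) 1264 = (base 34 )kc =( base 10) 692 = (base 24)14k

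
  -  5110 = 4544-9654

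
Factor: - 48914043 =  - 3^1*479^1*34039^1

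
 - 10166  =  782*(  -  13)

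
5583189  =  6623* 843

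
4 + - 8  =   - 4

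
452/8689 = 452/8689 = 0.05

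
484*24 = 11616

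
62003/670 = 92 + 363/670 = 92.54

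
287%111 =65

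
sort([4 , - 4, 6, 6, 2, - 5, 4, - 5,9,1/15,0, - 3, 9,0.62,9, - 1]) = [-5, - 5,-4, - 3,-1,0, 1/15,0.62,2,4,4,6,  6, 9,  9, 9]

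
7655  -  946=6709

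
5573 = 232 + 5341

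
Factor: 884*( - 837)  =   - 739908 = - 2^2*3^3*13^1*17^1*31^1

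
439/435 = 439/435 = 1.01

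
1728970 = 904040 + 824930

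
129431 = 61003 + 68428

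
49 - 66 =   -  17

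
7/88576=7/88576= 0.00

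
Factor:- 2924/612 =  - 43/9  =  - 3^(-2) * 43^1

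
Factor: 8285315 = 5^1*619^1*2677^1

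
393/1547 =393/1547  =  0.25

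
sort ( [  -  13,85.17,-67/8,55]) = [ - 13, - 67/8, 55, 85.17]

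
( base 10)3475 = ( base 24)60j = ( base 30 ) 3PP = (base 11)267a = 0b110110010011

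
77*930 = 71610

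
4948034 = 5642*877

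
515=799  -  284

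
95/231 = 95/231 = 0.41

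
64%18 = 10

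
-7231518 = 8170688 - 15402206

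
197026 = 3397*58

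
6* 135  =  810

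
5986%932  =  394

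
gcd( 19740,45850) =70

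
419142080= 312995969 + 106146111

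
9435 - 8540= 895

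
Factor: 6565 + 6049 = 2^1*7^1*17^1*53^1 = 12614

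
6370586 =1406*4531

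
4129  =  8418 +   -  4289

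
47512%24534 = 22978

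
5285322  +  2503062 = 7788384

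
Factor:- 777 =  - 3^1*7^1*37^1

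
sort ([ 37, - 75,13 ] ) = [ -75 , 13,37 ] 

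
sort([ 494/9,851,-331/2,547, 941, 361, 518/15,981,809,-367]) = [ - 367, - 331/2, 518/15, 494/9, 361, 547 , 809 , 851,941,981]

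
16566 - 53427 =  - 36861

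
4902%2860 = 2042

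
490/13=490/13= 37.69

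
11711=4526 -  - 7185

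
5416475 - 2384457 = 3032018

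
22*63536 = 1397792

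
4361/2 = 2180 + 1/2= 2180.50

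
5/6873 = 5/6873 = 0.00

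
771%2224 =771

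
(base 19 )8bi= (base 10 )3115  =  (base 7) 12040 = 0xC2B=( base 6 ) 22231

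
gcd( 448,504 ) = 56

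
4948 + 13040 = 17988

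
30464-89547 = - 59083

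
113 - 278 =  - 165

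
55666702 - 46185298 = 9481404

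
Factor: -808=- 2^3*101^1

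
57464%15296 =11576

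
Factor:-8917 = - 37^1 * 241^1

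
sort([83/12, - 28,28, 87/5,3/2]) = [ - 28,3/2, 83/12,87/5,28]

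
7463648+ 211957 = 7675605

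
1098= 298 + 800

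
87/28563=29/9521= 0.00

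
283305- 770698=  -487393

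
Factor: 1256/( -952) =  - 157/119 = - 7^ ( - 1 )*17^(-1) * 157^1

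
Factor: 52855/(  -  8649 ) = -55/9 = - 3^( - 2 )*5^1*11^1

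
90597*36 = 3261492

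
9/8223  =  3/2741  =  0.00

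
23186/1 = 23186 = 23186.00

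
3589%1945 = 1644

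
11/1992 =11/1992= 0.01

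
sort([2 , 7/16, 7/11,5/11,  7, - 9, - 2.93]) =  [- 9 , - 2.93,  7/16, 5/11 , 7/11,2,  7 ]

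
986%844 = 142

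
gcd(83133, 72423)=9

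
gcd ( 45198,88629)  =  93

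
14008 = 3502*4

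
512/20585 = 512/20585=0.02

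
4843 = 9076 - 4233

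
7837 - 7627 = 210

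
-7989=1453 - 9442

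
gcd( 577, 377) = 1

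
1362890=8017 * 170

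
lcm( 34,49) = 1666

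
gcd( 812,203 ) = 203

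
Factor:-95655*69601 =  - 6657683655 = -3^1*5^1 * 7^2*61^1*163^1*911^1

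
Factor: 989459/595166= 2^( - 1) * 11^( - 1)*13^( - 1 )*353^1*2081^( - 1)*2803^1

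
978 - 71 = 907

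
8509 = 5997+2512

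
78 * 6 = 468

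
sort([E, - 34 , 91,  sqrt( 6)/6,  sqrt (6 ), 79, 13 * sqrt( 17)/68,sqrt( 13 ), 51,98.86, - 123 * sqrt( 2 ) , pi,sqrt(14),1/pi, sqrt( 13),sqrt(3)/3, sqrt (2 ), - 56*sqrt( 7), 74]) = [ -123*sqrt(2 ), - 56*sqrt( 7), - 34, 1/pi,sqrt( 6)/6,sqrt( 3 ) /3, 13*sqrt( 17)/68, sqrt (2),sqrt( 6), E, pi,  sqrt( 13),  sqrt(13 ), sqrt( 14),51, 74,79,91, 98.86] 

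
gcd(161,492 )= 1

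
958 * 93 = 89094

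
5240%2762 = 2478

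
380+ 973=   1353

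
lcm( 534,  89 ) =534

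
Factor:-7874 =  - 2^1*31^1*127^1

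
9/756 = 1/84 = 0.01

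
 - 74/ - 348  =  37/174 = 0.21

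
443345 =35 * 12667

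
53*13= 689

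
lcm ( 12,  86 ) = 516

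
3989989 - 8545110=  - 4555121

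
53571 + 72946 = 126517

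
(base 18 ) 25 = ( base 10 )41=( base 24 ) 1h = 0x29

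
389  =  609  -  220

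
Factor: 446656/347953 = 448/349 = 2^6*7^1*349^(-1)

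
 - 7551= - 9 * 839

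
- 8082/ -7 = 8082/7 = 1154.57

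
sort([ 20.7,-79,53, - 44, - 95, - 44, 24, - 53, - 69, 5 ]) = [-95, - 79, - 69, - 53, - 44,  -  44,5,20.7,24, 53] 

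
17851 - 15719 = 2132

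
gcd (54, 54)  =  54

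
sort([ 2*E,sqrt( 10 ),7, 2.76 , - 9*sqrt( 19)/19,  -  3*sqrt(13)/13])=[ - 9*sqrt( 19 )/19, -3*sqrt( 13 )/13, 2.76, sqrt( 10 ),  2 * E , 7 ]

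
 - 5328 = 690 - 6018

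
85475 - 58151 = 27324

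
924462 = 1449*638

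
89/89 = 1 = 1.00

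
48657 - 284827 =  - 236170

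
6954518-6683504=271014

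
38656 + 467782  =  506438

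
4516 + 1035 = 5551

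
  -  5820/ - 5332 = 1455/1333  =  1.09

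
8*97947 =783576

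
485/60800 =97/12160 = 0.01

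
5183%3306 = 1877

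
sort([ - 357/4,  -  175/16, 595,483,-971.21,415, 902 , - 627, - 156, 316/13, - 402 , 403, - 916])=[- 971.21, - 916,-627, -402, - 156,- 357/4, - 175/16, 316/13,403, 415, 483,595, 902 ]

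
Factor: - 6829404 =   -  2^2*3^1*569117^1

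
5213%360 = 173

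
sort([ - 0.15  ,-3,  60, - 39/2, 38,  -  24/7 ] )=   [ - 39/2, - 24/7, - 3, - 0.15,38,60] 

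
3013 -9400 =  - 6387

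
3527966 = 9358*377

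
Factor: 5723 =59^1 * 97^1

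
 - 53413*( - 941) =50261633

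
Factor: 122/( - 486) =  - 3^ ( - 5)*61^1 = - 61/243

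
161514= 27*5982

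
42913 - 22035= 20878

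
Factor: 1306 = 2^1 * 653^1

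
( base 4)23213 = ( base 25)14I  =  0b1011100111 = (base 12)51b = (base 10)743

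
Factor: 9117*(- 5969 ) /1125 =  - 5^( - 3 )*47^1*127^1*1013^1 =-  6046597/125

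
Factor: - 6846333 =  - 3^1*13^1*349^1*503^1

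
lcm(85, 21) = 1785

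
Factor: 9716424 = 2^3 * 3^1 * 404851^1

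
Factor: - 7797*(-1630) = 12709110 = 2^1*3^1*5^1*23^1* 113^1 *163^1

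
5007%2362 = 283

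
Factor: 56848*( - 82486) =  - 2^5*11^1*17^1*19^1*41243^1= -4689164128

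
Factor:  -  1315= - 5^1*263^1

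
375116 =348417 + 26699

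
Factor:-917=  - 7^1*131^1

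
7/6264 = 7/6264 = 0.00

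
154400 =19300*8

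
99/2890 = 99/2890 = 0.03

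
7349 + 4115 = 11464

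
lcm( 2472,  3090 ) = 12360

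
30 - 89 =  - 59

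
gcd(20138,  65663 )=1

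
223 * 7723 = 1722229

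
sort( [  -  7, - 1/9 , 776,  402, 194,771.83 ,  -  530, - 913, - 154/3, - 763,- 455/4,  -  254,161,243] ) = [ - 913,  -  763, -530, - 254 , - 455/4, - 154/3, - 7, - 1/9, 161, 194,243, 402, 771.83, 776 ]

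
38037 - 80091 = - 42054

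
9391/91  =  103 + 18/91 = 103.20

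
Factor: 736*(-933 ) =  - 2^5*3^1 * 23^1 * 311^1 = -686688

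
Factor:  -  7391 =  - 19^1*389^1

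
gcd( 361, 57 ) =19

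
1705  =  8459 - 6754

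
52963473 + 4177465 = 57140938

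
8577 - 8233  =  344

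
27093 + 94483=121576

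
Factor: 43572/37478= 2^1*3^1*7^(-1)* 2677^( - 1 )*3631^1 = 21786/18739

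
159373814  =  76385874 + 82987940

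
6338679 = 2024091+4314588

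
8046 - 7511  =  535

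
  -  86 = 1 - 87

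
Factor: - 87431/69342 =  -  2^( -1 )  *3^ (-1)*7^( - 1 )*13^( -1 )*17^1*37^1*127^(-1)*139^1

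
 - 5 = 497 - 502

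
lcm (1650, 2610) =143550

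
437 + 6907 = 7344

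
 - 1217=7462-8679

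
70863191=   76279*929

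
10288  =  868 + 9420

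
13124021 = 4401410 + 8722611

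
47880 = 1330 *36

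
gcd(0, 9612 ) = 9612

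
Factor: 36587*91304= 2^3 * 101^1 * 113^1 * 36587^1 = 3340539448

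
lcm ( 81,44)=3564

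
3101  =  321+2780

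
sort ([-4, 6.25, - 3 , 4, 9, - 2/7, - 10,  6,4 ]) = [ - 10, - 4, - 3,-2/7, 4, 4,6,  6.25, 9 ]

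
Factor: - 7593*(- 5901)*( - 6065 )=  -  271750167045 = - 3^2*5^1*7^1*281^1*1213^1*2531^1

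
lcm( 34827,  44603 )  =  2542371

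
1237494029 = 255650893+981843136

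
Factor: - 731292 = - 2^2*3^1*149^1*409^1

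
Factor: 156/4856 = 2^( - 1 )*3^1*13^1*607^ ( - 1) = 39/1214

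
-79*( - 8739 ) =690381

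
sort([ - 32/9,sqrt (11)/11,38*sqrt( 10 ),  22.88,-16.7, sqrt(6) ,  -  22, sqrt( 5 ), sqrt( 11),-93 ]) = [-93,  -  22, - 16.7, - 32/9, sqrt(11)/11, sqrt( 5), sqrt(6 ), sqrt (11), 22.88, 38*sqrt( 10)]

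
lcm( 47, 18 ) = 846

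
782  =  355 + 427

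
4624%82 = 32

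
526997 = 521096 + 5901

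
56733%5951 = 3174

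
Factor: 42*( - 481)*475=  - 9595950 = - 2^1*3^1* 5^2*7^1 * 13^1*19^1*37^1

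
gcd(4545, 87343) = 1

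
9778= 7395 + 2383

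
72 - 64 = 8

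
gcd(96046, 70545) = 1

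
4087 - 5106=-1019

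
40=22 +18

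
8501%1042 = 165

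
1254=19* 66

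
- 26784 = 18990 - 45774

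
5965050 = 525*11362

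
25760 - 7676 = 18084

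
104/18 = 52/9 = 5.78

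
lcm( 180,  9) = 180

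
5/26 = 5/26 = 0.19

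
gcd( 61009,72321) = 1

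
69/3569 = 69/3569 = 0.02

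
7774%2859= 2056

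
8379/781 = 8379/781 = 10.73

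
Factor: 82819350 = 2^1*3^2*5^2*184043^1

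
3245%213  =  50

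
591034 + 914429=1505463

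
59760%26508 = 6744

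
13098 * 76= 995448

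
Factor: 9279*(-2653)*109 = -2683273383 = - 3^2*7^1 * 109^1 * 379^1*1031^1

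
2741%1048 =645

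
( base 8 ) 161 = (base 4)1301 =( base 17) 6b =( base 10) 113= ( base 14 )81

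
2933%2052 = 881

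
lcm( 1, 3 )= 3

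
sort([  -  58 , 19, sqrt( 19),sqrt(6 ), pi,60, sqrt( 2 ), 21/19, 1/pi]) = [ - 58 , 1/pi,21/19, sqrt(2 ),sqrt ( 6 ), pi, sqrt ( 19), 19,60 ] 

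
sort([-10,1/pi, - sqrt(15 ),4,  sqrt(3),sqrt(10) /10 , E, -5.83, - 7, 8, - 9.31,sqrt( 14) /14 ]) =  [ - 10, - 9.31,-7, - 5.83,-sqrt(15 ),sqrt(14)/14,sqrt(10)/10, 1/pi,  sqrt( 3 ), E, 4,8]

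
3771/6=628 +1/2 = 628.50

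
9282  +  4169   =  13451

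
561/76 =7 + 29/76= 7.38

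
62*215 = 13330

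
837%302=233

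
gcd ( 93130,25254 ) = 2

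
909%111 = 21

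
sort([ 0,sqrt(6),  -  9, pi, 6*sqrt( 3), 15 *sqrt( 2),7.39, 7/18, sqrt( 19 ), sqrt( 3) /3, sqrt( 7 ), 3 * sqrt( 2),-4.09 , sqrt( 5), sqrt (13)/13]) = [ - 9,  -  4.09, 0, sqrt( 13) /13 , 7/18 , sqrt( 3)/3, sqrt( 5),sqrt ( 6 ),  sqrt (7), pi, 3*sqrt (2 ),  sqrt(19 ) , 7.39, 6 *sqrt (3),15 * sqrt( 2) ]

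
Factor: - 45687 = -3^1*97^1*157^1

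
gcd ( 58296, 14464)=8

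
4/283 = 4/283= 0.01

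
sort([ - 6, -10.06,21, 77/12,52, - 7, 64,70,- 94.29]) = [ - 94.29, - 10.06,-7, - 6, 77/12, 21,52,64 , 70 ]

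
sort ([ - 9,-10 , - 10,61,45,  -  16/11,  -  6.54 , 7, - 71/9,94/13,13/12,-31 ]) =[ - 31, - 10, - 10 , -9, - 71/9, - 6.54, - 16/11,13/12,  7,  94/13 , 45, 61]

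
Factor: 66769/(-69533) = -23^1*31^( - 1 )*2243^( - 1)* 2903^1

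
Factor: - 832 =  - 2^6*13^1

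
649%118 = 59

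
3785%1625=535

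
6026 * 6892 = 41531192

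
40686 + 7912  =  48598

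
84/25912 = 21/6478 = 0.00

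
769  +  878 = 1647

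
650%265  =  120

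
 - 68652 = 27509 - 96161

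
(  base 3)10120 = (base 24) 40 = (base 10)96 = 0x60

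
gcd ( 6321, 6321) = 6321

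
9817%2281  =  693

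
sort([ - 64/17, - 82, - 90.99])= [ - 90.99,  -  82, - 64/17] 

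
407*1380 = 561660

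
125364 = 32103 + 93261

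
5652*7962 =45001224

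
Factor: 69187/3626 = 2^( - 1)*7^(-2)*37^( - 1 )*43^1*1609^1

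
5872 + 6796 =12668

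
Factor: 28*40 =1120 = 2^5*5^1*7^1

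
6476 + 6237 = 12713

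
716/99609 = 716/99609 = 0.01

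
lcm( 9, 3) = 9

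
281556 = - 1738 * ( - 162)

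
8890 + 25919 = 34809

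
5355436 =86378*62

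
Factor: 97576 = 2^3*12197^1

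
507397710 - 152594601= 354803109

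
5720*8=45760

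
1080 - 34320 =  - 33240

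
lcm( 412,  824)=824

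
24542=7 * 3506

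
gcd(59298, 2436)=6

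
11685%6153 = 5532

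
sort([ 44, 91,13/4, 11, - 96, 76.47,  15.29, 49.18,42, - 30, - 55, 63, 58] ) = [ - 96,-55, - 30 , 13/4, 11,15.29, 42, 44, 49.18,58, 63,  76.47,91 ]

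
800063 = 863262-63199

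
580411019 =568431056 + 11979963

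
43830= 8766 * 5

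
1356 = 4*339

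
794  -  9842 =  - 9048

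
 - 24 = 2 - 26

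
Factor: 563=563^1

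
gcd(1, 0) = 1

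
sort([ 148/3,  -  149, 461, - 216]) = [ - 216,  -  149,148/3,461] 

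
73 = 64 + 9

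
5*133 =665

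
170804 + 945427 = 1116231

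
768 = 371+397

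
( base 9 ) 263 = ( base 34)6f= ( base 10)219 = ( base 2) 11011011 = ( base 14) 119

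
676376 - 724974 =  - 48598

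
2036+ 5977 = 8013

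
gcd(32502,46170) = 6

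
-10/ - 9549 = 10/9549 = 0.00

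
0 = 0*5324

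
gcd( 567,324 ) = 81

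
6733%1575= 433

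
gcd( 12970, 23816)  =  2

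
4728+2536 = 7264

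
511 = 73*7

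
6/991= 6/991 = 0.01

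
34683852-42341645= - 7657793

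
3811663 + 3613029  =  7424692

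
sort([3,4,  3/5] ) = [3/5,3,4 ]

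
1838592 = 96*19152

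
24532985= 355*69107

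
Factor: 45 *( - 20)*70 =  - 63000 = - 2^3*3^2 * 5^3*7^1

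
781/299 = 2 + 183/299 = 2.61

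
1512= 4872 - 3360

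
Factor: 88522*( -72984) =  - 6460689648 = - 2^4*3^1*7^1 *3041^1*6323^1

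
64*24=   1536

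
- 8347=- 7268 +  -1079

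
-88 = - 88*1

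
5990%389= 155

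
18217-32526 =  - 14309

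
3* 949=2847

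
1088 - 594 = 494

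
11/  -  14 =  - 11/14 = - 0.79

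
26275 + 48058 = 74333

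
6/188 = 3/94 = 0.03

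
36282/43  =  843 + 33/43 = 843.77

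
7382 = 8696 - 1314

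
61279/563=61279/563= 108.84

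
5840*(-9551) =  - 55777840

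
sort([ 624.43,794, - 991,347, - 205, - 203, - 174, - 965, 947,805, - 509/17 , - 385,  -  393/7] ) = [-991, - 965, - 385 , - 205,-203 ,  -  174,-393/7, - 509/17,347,624.43,794,805,947] 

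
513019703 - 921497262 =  - 408477559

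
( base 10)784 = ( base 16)310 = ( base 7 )2200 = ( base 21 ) 1G7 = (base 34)n2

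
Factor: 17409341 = 1277^1*13633^1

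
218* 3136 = 683648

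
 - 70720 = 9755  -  80475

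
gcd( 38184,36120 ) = 1032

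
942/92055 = 314/30685 = 0.01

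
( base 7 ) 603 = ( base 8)451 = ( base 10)297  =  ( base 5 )2142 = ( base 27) B0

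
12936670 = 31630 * 409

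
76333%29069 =18195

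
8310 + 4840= 13150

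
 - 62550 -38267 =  - 100817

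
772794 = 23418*33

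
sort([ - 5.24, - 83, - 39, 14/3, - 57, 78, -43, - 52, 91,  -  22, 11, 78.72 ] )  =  [ -83, - 57, - 52, - 43, - 39, - 22, - 5.24,14/3,11,78, 78.72, 91] 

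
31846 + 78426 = 110272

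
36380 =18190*2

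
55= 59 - 4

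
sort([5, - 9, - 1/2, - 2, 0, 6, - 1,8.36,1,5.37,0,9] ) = [ - 9, - 2, - 1, - 1/2, 0 , 0 , 1,5, 5.37 , 6, 8.36,9]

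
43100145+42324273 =85424418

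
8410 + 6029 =14439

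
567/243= 2 +1/3 = 2.33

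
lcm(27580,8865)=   248220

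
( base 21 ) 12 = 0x17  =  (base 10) 23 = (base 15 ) 18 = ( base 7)32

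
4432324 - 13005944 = - 8573620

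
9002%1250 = 252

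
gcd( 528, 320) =16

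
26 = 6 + 20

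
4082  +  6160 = 10242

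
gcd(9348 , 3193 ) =1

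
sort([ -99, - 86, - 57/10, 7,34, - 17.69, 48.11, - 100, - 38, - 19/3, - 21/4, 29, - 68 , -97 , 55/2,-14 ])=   [ - 100, - 99,-97, - 86, - 68, - 38, - 17.69, - 14, -19/3, - 57/10,-21/4,7,  55/2, 29 , 34,  48.11]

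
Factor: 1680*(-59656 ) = - 100222080 = - 2^7 * 3^1*5^1*7^1*7457^1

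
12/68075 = 12/68075 = 0.00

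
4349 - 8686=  - 4337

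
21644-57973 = - 36329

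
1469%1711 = 1469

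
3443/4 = 3443/4 = 860.75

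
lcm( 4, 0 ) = 0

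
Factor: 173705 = 5^1*7^2*709^1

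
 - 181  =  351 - 532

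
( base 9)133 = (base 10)111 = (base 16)6f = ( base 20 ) 5b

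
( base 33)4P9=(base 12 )3006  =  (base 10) 5190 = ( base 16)1446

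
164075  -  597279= - 433204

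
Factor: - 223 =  - 223^1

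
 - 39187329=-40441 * 969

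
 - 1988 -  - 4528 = 2540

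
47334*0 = 0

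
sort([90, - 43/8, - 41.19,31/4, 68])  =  [ - 41.19, - 43/8,  31/4,68 , 90 ] 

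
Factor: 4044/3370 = 6/5 = 2^1 * 3^1 * 5^(-1)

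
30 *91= 2730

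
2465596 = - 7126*(-346)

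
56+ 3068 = 3124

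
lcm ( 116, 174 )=348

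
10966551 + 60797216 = 71763767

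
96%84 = 12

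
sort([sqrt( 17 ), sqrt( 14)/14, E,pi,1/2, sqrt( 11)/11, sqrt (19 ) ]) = [ sqrt( 14 ) /14 , sqrt( 11 ) /11,1/2,E, pi  ,  sqrt (17),sqrt( 19)]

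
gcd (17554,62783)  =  1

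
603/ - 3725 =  - 1 + 3122/3725 = - 0.16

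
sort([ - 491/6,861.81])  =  [ - 491/6,861.81 ] 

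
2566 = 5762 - 3196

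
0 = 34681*0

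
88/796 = 22/199 = 0.11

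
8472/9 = 941  +  1/3= 941.33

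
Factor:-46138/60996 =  - 59/78 = -2^( - 1 ) * 3^(  -  1 )*13^( - 1)*59^1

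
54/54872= 27/27436=0.00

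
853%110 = 83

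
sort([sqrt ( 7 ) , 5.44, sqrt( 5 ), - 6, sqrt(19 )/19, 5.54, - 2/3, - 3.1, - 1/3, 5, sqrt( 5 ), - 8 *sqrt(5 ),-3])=[  -  8*sqrt( 5 ), - 6,- 3.1, - 3, - 2/3, - 1/3 , sqrt( 19 ) /19, sqrt(5), sqrt( 5 ), sqrt( 7 ), 5,5.44, 5.54]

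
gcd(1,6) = 1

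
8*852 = 6816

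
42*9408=395136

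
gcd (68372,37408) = 4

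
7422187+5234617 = 12656804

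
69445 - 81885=- 12440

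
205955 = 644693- 438738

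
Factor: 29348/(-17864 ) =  - 2^( - 1)*7^( - 1 )*  23^1  =  - 23/14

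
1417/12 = 118 + 1/12 = 118.08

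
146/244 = 73/122 = 0.60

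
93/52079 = 93/52079 = 0.00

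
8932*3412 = 30475984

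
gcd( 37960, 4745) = 4745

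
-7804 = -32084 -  - 24280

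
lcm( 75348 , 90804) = 3541356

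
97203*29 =2818887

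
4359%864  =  39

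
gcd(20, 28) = 4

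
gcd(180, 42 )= 6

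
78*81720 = 6374160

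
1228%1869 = 1228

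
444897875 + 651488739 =1096386614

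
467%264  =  203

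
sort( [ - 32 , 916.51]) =[ - 32 , 916.51] 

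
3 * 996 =2988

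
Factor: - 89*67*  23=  - 137149 = - 23^1*67^1*89^1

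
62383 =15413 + 46970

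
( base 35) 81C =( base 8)23167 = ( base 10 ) 9847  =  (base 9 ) 14451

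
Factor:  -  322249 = - 322249^1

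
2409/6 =803/2 = 401.50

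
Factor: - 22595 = -5^1*4519^1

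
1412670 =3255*434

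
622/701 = 622/701=0.89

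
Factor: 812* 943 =2^2 * 7^1*23^1 * 29^1*41^1 = 765716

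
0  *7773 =0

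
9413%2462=2027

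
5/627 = 5/627  =  0.01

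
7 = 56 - 49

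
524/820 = 131/205=0.64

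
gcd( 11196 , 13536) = 36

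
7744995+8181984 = 15926979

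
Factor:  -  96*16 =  - 1536  =  - 2^9 *3^1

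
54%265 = 54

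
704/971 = 704/971 = 0.73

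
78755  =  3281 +75474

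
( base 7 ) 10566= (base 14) DA6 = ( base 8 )5206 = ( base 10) 2694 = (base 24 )4G6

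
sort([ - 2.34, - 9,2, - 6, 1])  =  [ - 9, - 6, - 2.34 , 1, 2 ] 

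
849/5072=849/5072  =  0.17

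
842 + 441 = 1283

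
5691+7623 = 13314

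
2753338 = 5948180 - 3194842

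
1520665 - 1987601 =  - 466936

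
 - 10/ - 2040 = 1/204 = 0.00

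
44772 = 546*82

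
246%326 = 246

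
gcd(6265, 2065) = 35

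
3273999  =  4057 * 807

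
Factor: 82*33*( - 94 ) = -2^2*3^1*11^1*41^1*47^1 = - 254364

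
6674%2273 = 2128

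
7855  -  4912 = 2943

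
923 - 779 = 144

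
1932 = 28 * 69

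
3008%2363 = 645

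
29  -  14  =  15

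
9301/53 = 9301/53= 175.49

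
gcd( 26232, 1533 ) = 3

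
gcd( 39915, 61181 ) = 1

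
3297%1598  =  101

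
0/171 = 0 = 0.00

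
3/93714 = 1/31238  =  0.00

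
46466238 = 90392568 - 43926330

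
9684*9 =87156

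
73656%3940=2736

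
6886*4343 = 29905898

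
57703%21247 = 15209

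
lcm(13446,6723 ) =13446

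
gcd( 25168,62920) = 12584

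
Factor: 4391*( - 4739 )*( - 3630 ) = 2^1 * 3^1 * 5^1*7^1*11^2*677^1*4391^1 = 75536484870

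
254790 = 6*42465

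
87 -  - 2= 89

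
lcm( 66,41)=2706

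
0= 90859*0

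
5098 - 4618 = 480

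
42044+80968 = 123012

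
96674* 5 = 483370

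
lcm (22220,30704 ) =1688720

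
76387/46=1660 + 27/46 = 1660.59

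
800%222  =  134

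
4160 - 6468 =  - 2308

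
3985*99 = 394515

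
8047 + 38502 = 46549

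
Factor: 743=743^1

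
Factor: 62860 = 2^2*5^1*7^1*449^1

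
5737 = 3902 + 1835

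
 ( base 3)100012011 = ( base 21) F41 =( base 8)15054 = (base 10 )6700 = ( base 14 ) 2628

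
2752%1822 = 930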